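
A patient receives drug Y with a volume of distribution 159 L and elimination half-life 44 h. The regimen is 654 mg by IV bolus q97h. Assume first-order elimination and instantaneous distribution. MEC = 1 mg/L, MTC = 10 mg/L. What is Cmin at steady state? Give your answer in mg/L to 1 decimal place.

1.1 mg/L

Over one 97-h interval, 97/44 ≈ 2.2045 half-lives elapse, leaving f ≈ 0.2170 of each dose.
Each bolus raises the concentration by D/Vd = 654/159 ≈ 4.113 mg/L.
Steady-state trough Cmin,ss = C₀·f/(1−f) ≈ 4.113 × 0.2170/0.7830 ≈ 1.140 mg/L.
Trough 1.1 mg/L vs MEC 1 mg/L: adequate.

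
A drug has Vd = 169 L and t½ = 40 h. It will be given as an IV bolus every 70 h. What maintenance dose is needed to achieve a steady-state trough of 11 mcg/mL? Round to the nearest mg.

4394 mg

τ/t½ = 70/40 ≈ 1.75, so f = (1/2)^(70/40) ≈ 0.297302.
Cmin,ss = (D/Vd)·f/(1−f), so D = Cmin,ss·Vd·(1−f)/f.
D = 11 × 169 × (1−f)/f ≈ 11 × 169 × 2.36358 ≈ 4393.90 mg.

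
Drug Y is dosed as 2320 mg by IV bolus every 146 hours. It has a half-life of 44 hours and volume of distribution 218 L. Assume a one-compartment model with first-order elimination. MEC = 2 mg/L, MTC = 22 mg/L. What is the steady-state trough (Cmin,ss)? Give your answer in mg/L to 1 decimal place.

τ/t½ = 146/44 ≈ 3.3182, so fraction remaining f = (1/2)^(146/44) ≈ 0.1003.
Each bolus raises the concentration by D/Vd = 2320/218 ≈ 10.642 mg/L.
Steady-state trough Cmin,ss = C₀·f/(1−f) ≈ 10.642 × 0.1003/0.8997 ≈ 1.186 mg/L.
Trough 1.2 mg/L vs MEC 2 mg/L: subtherapeutic.

1.2 mg/L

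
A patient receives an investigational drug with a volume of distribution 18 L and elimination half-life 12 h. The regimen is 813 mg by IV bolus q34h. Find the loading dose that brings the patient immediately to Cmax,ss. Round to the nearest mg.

f = (1/2)^(34/12) ≈ 0.140308; accumulation ratio R = 1/(1−f) ≈ 1.16321.
Loading dose to hit Cmax,ss on first dose: D_load = D_maint·R ≈ 813 × 1.16321 ≈ 945.69 mg.

946 mg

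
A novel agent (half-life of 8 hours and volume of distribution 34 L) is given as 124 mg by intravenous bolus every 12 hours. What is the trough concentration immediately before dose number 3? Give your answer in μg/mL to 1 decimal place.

1.7 μg/mL

f = (1/2)^(τ/t½) = (1/2)^(12/8) ≈ 0.3536.
C₀ = D/Vd = 124/34 ≈ 3.647 μg/mL.
Before the 3rd dose, 2 doses have been given. Superposition: Cmin = C₀·(f + f²).
≈ 3.647 × (0.3536 + 0.1250) ≈ 3.647 × 0.4786 ≈ 1.745 μg/mL.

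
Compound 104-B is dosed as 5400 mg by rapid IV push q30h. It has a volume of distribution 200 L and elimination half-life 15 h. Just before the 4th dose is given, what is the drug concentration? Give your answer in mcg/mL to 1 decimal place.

f = (1/2)^(τ/t½) = (1/2)^(30/15) ≈ 0.2500.
C₀ = D/Vd = 5400/200 ≈ 27.000 mcg/mL.
Before the 4th dose, 3 doses have been given. Superposition: Cmin = C₀·(f + f² + … + f^3).
≈ 27.000 × (0.2500 + 0.0625 + 0.0156) ≈ 27.000 × 0.3281 ≈ 8.859 mcg/mL.

8.9 mcg/mL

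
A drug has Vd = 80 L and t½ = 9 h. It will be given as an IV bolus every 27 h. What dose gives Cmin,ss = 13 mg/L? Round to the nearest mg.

τ/t½ = 27/9 ≈ 3, so f = (1/2)^(27/9) ≈ 0.125000.
Cmin,ss = (D/Vd)·f/(1−f), so D = Cmin,ss·Vd·(1−f)/f.
D = 13 × 80 × (1−f)/f ≈ 13 × 80 × 7.00000 ≈ 7280.00 mg.

7280 mg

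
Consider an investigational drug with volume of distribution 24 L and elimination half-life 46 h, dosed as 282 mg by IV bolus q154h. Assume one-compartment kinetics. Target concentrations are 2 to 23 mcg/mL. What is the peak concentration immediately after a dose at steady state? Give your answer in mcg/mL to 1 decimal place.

13.0 mcg/mL

τ/t½ = 154/46 ≈ 3.3478, so fraction remaining f = (1/2)^(154/46) ≈ 0.0982.
Accumulation ratio R = 1/(1 − f) ≈ 1/0.9018 ≈ 1.1089.
Single-dose peak C₀ = D/Vd = 282/24 ≈ 11.750 mcg/mL.
Cmax,ss = C₀/(1 − f) ≈ 11.750/0.9018 ≈ 13.029 mcg/mL.
Peak 13.0 mcg/mL vs MTC 23 mcg/mL: below toxic threshold.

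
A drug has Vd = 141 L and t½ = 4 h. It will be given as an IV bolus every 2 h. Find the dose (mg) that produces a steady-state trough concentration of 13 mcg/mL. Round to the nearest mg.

τ/t½ = 2/4 ≈ 0.5, so f = (1/2)^(2/4) ≈ 0.707107.
Cmin,ss = (D/Vd)·f/(1−f), so D = Cmin,ss·Vd·(1−f)/f.
D = 13 × 141 × (1−f)/f ≈ 13 × 141 × 0.41421 ≈ 759.25 mg.

759 mg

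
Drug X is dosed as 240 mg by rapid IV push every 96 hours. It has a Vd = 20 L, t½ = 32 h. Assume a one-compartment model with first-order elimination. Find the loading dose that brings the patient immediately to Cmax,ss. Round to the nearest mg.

274 mg

f = (1/2)^(96/32) ≈ 0.125000; accumulation ratio R = 1/(1−f) ≈ 1.14286.
Loading dose to hit Cmax,ss on first dose: D_load = D_maint·R ≈ 240 × 1.14286 ≈ 274.29 mg.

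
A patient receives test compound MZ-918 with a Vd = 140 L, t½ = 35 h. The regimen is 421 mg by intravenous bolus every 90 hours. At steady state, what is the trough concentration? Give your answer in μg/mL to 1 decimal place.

0.6 μg/mL

k = ln2/t½ = ln2/35 ≈ 0.019804 h⁻¹; fraction remaining f = e^(−kτ) = e^(−0.019804×90) ≈ 0.1682.
At steady state, accumulation factor R = 1/(1 − e^(−kτ)) ≈ 1.2022.
Each bolus raises the concentration by D/Vd = 421/140 ≈ 3.007 μg/mL.
Cmax,ss = C₀/(1 − f) ≈ 3.007/0.8318 ≈ 3.615 μg/mL.
Steady-state trough Cmin,ss = Cmax,ss·f ≈ 3.615 × 0.1682 ≈ 0.608 μg/mL.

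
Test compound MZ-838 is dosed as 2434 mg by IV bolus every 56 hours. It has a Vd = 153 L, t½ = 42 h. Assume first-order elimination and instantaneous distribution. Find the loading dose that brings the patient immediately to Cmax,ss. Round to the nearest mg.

f = (1/2)^(56/42) ≈ 0.396850; accumulation ratio R = 1/(1−f) ≈ 1.65796.
Loading dose to hit Cmax,ss on first dose: D_load = D_maint·R ≈ 2434 × 1.65796 ≈ 4035.47 mg.

4035 mg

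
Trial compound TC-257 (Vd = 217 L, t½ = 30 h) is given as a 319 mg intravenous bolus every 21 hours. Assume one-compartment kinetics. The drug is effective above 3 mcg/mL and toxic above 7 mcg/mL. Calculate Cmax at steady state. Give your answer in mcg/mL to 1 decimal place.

3.8 mcg/mL

τ/t½ = 21/30 ≈ 0.7, so fraction remaining f = (1/2)^(21/30) ≈ 0.6156.
Accumulation ratio R = 1/(1 − f) ≈ 1/0.3844 ≈ 2.6015.
Each bolus raises the concentration by D/Vd = 319/217 ≈ 1.470 mcg/mL.
Steady-state peak Cmax,ss = C₀·R ≈ 1.470 × 2.6015 ≈ 3.824 mcg/mL.
Peak 3.8 mcg/mL vs MTC 7 mcg/mL: below toxic threshold.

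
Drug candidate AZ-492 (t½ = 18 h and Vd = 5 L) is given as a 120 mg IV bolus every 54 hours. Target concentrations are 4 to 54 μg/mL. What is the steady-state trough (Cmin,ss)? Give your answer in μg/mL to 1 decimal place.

3.4 μg/mL

τ = 54 h = 3 half-lives, so f = (1/2)^3 = 0.125.
At steady state, R = 1/(1 − 0.125) = 8/7.
Single-dose peak C₀ = D/Vd = 120/5 = 24 μg/mL.
Steady-state peak Cmax,ss = C₀·R = 24 × 8/7 ≈ 27.429 μg/mL.
Steady-state trough Cmin,ss = Cmax,ss·f ≈ 27.429 × 0.125 ≈ 3.429 μg/mL.
Trough 3.4 μg/mL vs MEC 4 μg/mL: subtherapeutic.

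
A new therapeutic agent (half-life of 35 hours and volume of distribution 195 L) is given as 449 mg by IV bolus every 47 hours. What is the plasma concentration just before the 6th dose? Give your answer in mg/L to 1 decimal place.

f = (1/2)^(τ/t½) = (1/2)^(47/35) ≈ 0.3942.
C₀ = D/Vd = 449/195 ≈ 2.303 mg/L.
Before the 6th dose, 5 doses have been given. Superposition: Cmin = C₀·(f + f² + … + f^5).
≈ 2.303 × (0.3942 + 0.1554 + 0.0613 + 0.0241 + 0.0095) ≈ 2.303 × 0.6445 ≈ 1.484 mg/L.

1.5 mg/L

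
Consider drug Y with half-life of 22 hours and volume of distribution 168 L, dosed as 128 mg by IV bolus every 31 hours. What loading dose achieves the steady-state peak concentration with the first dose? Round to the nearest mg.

f = (1/2)^(31/22) ≈ 0.376549; accumulation ratio R = 1/(1−f) ≈ 1.60398.
Loading dose to hit Cmax,ss on first dose: D_load = D_maint·R ≈ 128 × 1.60398 ≈ 205.31 mg.

205 mg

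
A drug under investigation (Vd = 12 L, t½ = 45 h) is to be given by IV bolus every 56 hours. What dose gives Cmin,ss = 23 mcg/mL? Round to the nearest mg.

τ/t½ = 56/45 ≈ 1.2444, so f = (1/2)^(56/45) ≈ 0.422070.
Cmin,ss = (D/Vd)·f/(1−f), so D = Cmin,ss·Vd·(1−f)/f.
D = 23 × 12 × (1−f)/f ≈ 23 × 12 × 1.36928 ≈ 377.92 mg.

378 mg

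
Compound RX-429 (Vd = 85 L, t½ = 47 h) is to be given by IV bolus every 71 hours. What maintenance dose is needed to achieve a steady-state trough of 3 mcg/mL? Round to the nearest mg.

472 mg

τ/t½ = 71/47 ≈ 1.5106, so f = (1/2)^(71/47) ≈ 0.350956.
Cmin,ss = (D/Vd)·f/(1−f), so D = Cmin,ss·Vd·(1−f)/f.
D = 3 × 85 × (1−f)/f ≈ 3 × 85 × 1.84936 ≈ 471.59 mg.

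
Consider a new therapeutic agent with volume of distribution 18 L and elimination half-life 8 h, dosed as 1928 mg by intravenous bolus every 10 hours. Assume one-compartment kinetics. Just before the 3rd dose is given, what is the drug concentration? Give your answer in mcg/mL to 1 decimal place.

f = (1/2)^(τ/t½) = (1/2)^(10/8) ≈ 0.4204.
C₀ = D/Vd = 1928/18 ≈ 107.111 mcg/mL.
Before the 3rd dose, 2 doses have been given. Superposition: Cmin = C₀·(f + f²).
≈ 107.111 × (0.4204 + 0.1767) ≈ 107.111 × 0.5971 ≈ 63.956 mcg/mL.

64.0 mcg/mL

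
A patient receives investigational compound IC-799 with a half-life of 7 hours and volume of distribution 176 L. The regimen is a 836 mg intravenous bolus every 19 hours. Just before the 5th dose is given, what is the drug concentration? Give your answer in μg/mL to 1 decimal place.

f = (1/2)^(τ/t½) = (1/2)^(19/7) ≈ 0.1524.
C₀ = D/Vd = 836/176 ≈ 4.750 μg/mL.
Before the 5th dose, 4 doses have been given. Superposition: Cmin = C₀·(f + f² + … + f^4).
≈ 4.750 × (0.1524 + 0.0232 + 0.0035 + 0.0005) ≈ 4.750 × 0.1796 ≈ 0.853 μg/mL.

0.9 μg/mL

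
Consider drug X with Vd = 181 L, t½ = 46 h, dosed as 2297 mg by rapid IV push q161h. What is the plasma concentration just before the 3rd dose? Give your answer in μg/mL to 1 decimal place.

f = (1/2)^(τ/t½) = (1/2)^(161/46) ≈ 0.0884.
C₀ = D/Vd = 2297/181 ≈ 12.691 μg/mL.
Before the 3rd dose, 2 doses have been given. Superposition: Cmin = C₀·(f + f²).
≈ 12.691 × (0.0884 + 0.0078) ≈ 12.691 × 0.0962 ≈ 1.221 μg/mL.

1.2 μg/mL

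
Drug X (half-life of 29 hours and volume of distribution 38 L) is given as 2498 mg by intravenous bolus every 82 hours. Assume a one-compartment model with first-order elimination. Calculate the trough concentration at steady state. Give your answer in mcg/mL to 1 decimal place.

10.8 mcg/mL

k = ln2/t½ = ln2/29 ≈ 0.023902 h⁻¹; fraction remaining f = e^(−kτ) = e^(−0.023902×82) ≈ 0.1409.
Single-dose peak C₀ = D/Vd = 2498/38 ≈ 65.737 mcg/mL.
Steady-state trough Cmin,ss = C₀·f/(1−f) ≈ 65.737 × 0.1409/0.8591 ≈ 10.781 mcg/mL.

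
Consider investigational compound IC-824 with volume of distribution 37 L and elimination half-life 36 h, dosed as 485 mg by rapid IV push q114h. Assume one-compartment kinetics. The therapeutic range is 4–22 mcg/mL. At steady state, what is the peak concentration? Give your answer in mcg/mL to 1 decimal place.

Over one 114-h interval, 114/36 ≈ 3.1667 half-lives elapse, leaving f ≈ 0.1114 of each dose.
Accumulation ratio R = 1/(1 − f) ≈ 1/0.8886 ≈ 1.1254.
Each bolus raises the concentration by D/Vd = 485/37 ≈ 13.108 mcg/mL.
Steady-state peak Cmax,ss = C₀·R ≈ 13.108 × 1.1254 ≈ 14.752 mcg/mL.
Peak 14.8 mcg/mL vs MTC 22 mcg/mL: below toxic threshold.

14.8 mcg/mL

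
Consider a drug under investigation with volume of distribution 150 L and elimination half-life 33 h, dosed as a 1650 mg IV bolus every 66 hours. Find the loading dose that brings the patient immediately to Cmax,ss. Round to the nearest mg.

f = (1/2)^(66/33) ≈ 0.250000; accumulation ratio R = 1/(1−f) ≈ 1.33333.
Loading dose to hit Cmax,ss on first dose: D_load = D_maint·R ≈ 1650 × 1.33333 ≈ 2199.99 mg.

2200 mg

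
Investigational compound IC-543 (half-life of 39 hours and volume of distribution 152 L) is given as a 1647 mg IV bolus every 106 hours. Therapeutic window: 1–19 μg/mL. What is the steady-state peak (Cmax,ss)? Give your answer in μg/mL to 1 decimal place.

12.8 μg/mL

Over one 106-h interval, 106/39 ≈ 2.7179 half-lives elapse, leaving f ≈ 0.1520 of each dose.
At steady state, accumulation factor R = 1/(1 − e^(−kτ)) ≈ 1.1792.
Single-dose peak C₀ = D/Vd = 1647/152 ≈ 10.836 μg/mL.
Steady-state peak Cmax,ss = C₀·R ≈ 10.836 × 1.1792 ≈ 12.778 μg/mL.
Peak 12.8 μg/mL vs MTC 19 μg/mL: below toxic threshold.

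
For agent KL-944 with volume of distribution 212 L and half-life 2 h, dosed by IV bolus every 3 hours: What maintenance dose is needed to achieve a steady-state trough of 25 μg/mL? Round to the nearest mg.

τ/t½ = 3/2 ≈ 1.5, so f = (1/2)^(3/2) ≈ 0.353553.
Cmin,ss = (D/Vd)·f/(1−f), so D = Cmin,ss·Vd·(1−f)/f.
D = 25 × 212 × (1−f)/f ≈ 25 × 212 × 1.82843 ≈ 9690.68 mg.

9691 mg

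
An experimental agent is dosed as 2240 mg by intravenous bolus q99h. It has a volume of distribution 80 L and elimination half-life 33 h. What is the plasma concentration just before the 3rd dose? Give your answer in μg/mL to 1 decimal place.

3.9 μg/mL

f = (1/2)^(τ/t½) = (1/2)^(99/33) ≈ 0.1250.
C₀ = D/Vd = 2240/80 ≈ 28.000 μg/mL.
Before the 3rd dose, 2 doses have been given. Superposition: Cmin = C₀·(f + f²).
≈ 28.000 × (0.1250 + 0.0156) ≈ 28.000 × 0.1406 ≈ 3.937 μg/mL.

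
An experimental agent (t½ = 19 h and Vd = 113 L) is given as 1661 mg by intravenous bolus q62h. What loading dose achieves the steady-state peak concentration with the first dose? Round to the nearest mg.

1854 mg

f = (1/2)^(62/19) ≈ 0.104158; accumulation ratio R = 1/(1−f) ≈ 1.11627.
Loading dose to hit Cmax,ss on first dose: D_load = D_maint·R ≈ 1661 × 1.11627 ≈ 1854.12 mg.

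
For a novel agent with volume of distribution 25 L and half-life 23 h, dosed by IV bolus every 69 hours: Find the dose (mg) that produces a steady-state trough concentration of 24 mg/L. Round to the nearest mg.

τ/t½ = 69/23 ≈ 3, so f = (1/2)^(69/23) ≈ 0.125000.
Cmin,ss = (D/Vd)·f/(1−f), so D = Cmin,ss·Vd·(1−f)/f.
D = 24 × 25 × (1−f)/f ≈ 24 × 25 × 7.00000 ≈ 4200.00 mg.

4200 mg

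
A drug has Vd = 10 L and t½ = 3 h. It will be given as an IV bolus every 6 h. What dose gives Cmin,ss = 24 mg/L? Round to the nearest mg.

τ/t½ = 6/3 ≈ 2, so f = (1/2)^(6/3) ≈ 0.250000.
Cmin,ss = (D/Vd)·f/(1−f), so D = Cmin,ss·Vd·(1−f)/f.
D = 24 × 10 × (1−f)/f ≈ 24 × 10 × 3.00000 ≈ 720.00 mg.

720 mg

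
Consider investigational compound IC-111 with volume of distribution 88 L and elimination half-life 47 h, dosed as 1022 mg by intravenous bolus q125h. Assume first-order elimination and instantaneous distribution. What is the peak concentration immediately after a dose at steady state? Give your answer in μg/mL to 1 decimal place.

Over one 125-h interval, 125/47 ≈ 2.6596 half-lives elapse, leaving f ≈ 0.1583 of each dose.
At steady state, accumulation factor R = 1/(1 − e^(−kτ)) ≈ 1.1881.
Each bolus raises the concentration by D/Vd = 1022/88 ≈ 11.614 μg/mL.
Steady-state peak Cmax,ss = C₀·R ≈ 11.614 × 1.1881 ≈ 13.799 μg/mL.

13.8 μg/mL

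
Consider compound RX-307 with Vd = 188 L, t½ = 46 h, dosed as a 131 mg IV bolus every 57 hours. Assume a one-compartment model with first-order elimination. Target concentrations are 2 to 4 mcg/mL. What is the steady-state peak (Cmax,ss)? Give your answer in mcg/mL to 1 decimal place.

1.2 mcg/mL

k = ln2/t½ = ln2/46 ≈ 0.015068 h⁻¹; fraction remaining f = e^(−kτ) = e^(−0.015068×57) ≈ 0.4236.
Accumulation ratio R = 1/(1 − f) ≈ 1/0.5764 ≈ 1.7349.
Single-dose peak C₀ = D/Vd = 131/188 ≈ 0.697 mcg/mL.
Cmax,ss = C₀/(1 − f) ≈ 0.697/0.5764 ≈ 1.209 mcg/mL.
Peak 1.2 mcg/mL vs MTC 4 mcg/mL: below toxic threshold.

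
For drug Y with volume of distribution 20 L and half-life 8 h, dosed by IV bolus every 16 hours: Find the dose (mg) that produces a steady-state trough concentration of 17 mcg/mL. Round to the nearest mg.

τ/t½ = 16/8 ≈ 2, so f = (1/2)^(16/8) ≈ 0.250000.
Cmin,ss = (D/Vd)·f/(1−f), so D = Cmin,ss·Vd·(1−f)/f.
D = 17 × 20 × (1−f)/f ≈ 17 × 20 × 3.00000 ≈ 1020.00 mg.

1020 mg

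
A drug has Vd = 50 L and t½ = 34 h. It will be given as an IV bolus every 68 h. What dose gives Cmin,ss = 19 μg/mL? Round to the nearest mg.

2850 mg

τ/t½ = 68/34 ≈ 2, so f = (1/2)^(68/34) ≈ 0.250000.
Cmin,ss = (D/Vd)·f/(1−f), so D = Cmin,ss·Vd·(1−f)/f.
D = 19 × 50 × (1−f)/f ≈ 19 × 50 × 3.00000 ≈ 2850.00 mg.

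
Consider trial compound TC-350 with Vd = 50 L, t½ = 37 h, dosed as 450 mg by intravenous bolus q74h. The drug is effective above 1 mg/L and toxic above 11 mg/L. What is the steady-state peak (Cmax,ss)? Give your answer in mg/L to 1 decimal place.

12.0 mg/L

The dosing interval is 2 half-lives, so f = 2^(−2) = 0.25.
At steady state, R = 1/(1 − 0.25) = 4/3.
Single-dose peak C₀ = D/Vd = 450/50 = 9 mg/L.
Steady-state peak Cmax,ss = C₀·R = 9 × 4/3 ≈ 12.000 mg/L.
Peak 12.0 mg/L vs MTC 11 mg/L: exceeds toxic threshold.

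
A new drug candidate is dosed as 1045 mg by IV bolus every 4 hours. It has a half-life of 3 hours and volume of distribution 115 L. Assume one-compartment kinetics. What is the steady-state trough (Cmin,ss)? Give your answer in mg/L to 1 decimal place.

6.0 mg/L

τ/t½ = 4/3 ≈ 1.3333, so fraction remaining f = (1/2)^(4/3) ≈ 0.3969.
At steady state, accumulation factor R = 1/(1 − e^(−kτ)) ≈ 1.6581.
Each bolus raises the concentration by D/Vd = 1045/115 ≈ 9.087 mg/L.
Steady-state peak Cmax,ss = C₀·R ≈ 9.087 × 1.6581 ≈ 15.067 mg/L.
One interval later, Cmin,ss = Cmax,ss·e^(−kτ) ≈ 15.067 × 0.3969 ≈ 5.980 mg/L.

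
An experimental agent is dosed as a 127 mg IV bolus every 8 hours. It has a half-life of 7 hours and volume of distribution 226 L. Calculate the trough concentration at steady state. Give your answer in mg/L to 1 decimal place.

0.5 mg/L

k = ln2/t½ = ln2/7 ≈ 0.099021 h⁻¹; fraction remaining f = e^(−kτ) = e^(−0.099021×8) ≈ 0.4529.
Accumulation ratio R = 1/(1 − f) ≈ 1/0.5471 ≈ 1.8278.
Each bolus raises the concentration by D/Vd = 127/226 ≈ 0.562 mg/L.
Steady-state peak Cmax,ss = C₀·R ≈ 0.562 × 1.8278 ≈ 1.027 mg/L.
One interval later, Cmin,ss = Cmax,ss·e^(−kτ) ≈ 1.027 × 0.4529 ≈ 0.465 mg/L.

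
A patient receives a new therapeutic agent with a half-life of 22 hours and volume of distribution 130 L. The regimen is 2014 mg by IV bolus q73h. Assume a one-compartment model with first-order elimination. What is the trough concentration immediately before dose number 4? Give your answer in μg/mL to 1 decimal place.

f = (1/2)^(τ/t½) = (1/2)^(73/22) ≈ 0.1003.
C₀ = D/Vd = 2014/130 ≈ 15.492 μg/mL.
Before the 4th dose, 3 doses have been given. Superposition: Cmin = C₀·(f + f² + … + f^3).
≈ 15.492 × (0.1003 + 0.0101 + 0.0010) ≈ 15.492 × 0.1114 ≈ 1.726 μg/mL.

1.7 μg/mL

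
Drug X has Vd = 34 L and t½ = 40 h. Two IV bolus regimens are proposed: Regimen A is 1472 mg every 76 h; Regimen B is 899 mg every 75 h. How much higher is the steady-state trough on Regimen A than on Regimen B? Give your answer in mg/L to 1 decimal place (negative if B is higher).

Regimen A: f = (1/2)^(76/40) ≈ 0.2679; Cmin,ss = (1472/34)·f/(1−f) ≈ 15.843 mg/L.
Regimen B: f = (1/2)^(75/40) ≈ 0.2726; Cmin,ss = (899/34)·f/(1−f) ≈ 9.909 mg/L.
Difference ≈ 15.843 − 9.909 ≈ 5.934 mg/L.

5.9 mg/L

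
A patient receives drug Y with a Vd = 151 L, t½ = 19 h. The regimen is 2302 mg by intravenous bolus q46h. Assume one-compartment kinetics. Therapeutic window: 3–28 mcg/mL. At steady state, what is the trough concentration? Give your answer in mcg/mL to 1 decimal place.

3.5 mcg/mL

k = ln2/t½ = ln2/19 ≈ 0.036481 h⁻¹; fraction remaining f = e^(−kτ) = e^(−0.036481×46) ≈ 0.1867.
Single-dose peak C₀ = D/Vd = 2302/151 ≈ 15.245 mcg/mL.
Steady-state trough Cmin,ss = C₀·f/(1−f) ≈ 15.245 × 0.1867/0.8133 ≈ 3.500 mcg/mL.
Trough 3.5 mcg/mL vs MEC 3 mcg/mL: adequate.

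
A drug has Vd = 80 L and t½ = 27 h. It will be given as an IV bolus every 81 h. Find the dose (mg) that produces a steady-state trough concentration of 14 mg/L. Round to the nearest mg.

τ/t½ = 81/27 ≈ 3, so f = (1/2)^(81/27) ≈ 0.125000.
Cmin,ss = (D/Vd)·f/(1−f), so D = Cmin,ss·Vd·(1−f)/f.
D = 14 × 80 × (1−f)/f ≈ 14 × 80 × 7.00000 ≈ 7840.00 mg.

7840 mg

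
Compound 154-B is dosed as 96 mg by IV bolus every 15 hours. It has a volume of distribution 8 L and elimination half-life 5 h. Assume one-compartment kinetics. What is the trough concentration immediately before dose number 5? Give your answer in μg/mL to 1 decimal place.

1.7 μg/mL

f = (1/2)^(τ/t½) = (1/2)^(15/5) ≈ 0.1250.
C₀ = D/Vd = 96/8 ≈ 12.000 μg/mL.
Before the 5th dose, 4 doses have been given. Superposition: Cmin = C₀·(f + f² + … + f^4).
≈ 12.000 × (0.1250 + 0.0156 + 0.0020 + 0.0002) ≈ 12.000 × 0.1428 ≈ 1.714 μg/mL.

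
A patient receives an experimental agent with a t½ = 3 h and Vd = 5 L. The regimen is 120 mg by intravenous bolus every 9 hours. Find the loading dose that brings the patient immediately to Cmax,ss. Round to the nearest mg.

f = (1/2)^(9/3) ≈ 0.125000; accumulation ratio R = 1/(1−f) ≈ 1.14286.
Loading dose to hit Cmax,ss on first dose: D_load = D_maint·R ≈ 120 × 1.14286 ≈ 137.14 mg.

137 mg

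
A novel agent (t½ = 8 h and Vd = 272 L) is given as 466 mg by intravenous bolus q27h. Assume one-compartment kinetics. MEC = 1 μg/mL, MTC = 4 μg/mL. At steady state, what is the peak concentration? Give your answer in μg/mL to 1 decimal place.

1.9 μg/mL

Over one 27-h interval, 27/8 ≈ 3.375 half-lives elapse, leaving f ≈ 0.0964 of each dose.
At steady state, accumulation factor R = 1/(1 − e^(−kτ)) ≈ 1.1067.
Single-dose peak C₀ = D/Vd = 466/272 ≈ 1.713 μg/mL.
Steady-state peak Cmax,ss = C₀·R ≈ 1.713 × 1.1067 ≈ 1.896 μg/mL.
Peak 1.9 μg/mL vs MTC 4 μg/mL: below toxic threshold.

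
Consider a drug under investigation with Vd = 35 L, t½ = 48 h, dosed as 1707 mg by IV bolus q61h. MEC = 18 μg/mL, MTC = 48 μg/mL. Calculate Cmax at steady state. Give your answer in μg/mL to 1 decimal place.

Over one 61-h interval, 61/48 ≈ 1.2708 half-lives elapse, leaving f ≈ 0.4144 of each dose.
At steady state, accumulation factor R = 1/(1 − e^(−kτ)) ≈ 1.7077.
Single-dose peak C₀ = D/Vd = 1707/35 ≈ 48.771 μg/mL.
Steady-state peak Cmax,ss = C₀·R ≈ 48.771 × 1.7077 ≈ 83.286 μg/mL.
Peak 83.3 μg/mL vs MTC 48 μg/mL: exceeds toxic threshold.

83.3 μg/mL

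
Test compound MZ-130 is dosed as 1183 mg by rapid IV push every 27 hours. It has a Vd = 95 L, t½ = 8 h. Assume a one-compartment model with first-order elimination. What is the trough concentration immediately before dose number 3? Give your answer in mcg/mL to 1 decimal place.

1.3 mcg/mL

f = (1/2)^(τ/t½) = (1/2)^(27/8) ≈ 0.0964.
C₀ = D/Vd = 1183/95 ≈ 12.453 mcg/mL.
Before the 3rd dose, 2 doses have been given. Superposition: Cmin = C₀·(f + f²).
≈ 12.453 × (0.0964 + 0.0093) ≈ 12.453 × 0.1057 ≈ 1.316 mcg/mL.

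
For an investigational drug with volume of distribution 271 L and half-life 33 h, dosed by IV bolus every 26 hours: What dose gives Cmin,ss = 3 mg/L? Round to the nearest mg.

591 mg

τ/t½ = 26/33 ≈ 0.78788, so f = (1/2)^(26/33) ≈ 0.579195.
Cmin,ss = (D/Vd)·f/(1−f), so D = Cmin,ss·Vd·(1−f)/f.
D = 3 × 271 × (1−f)/f ≈ 3 × 271 × 0.72653 ≈ 590.67 mg.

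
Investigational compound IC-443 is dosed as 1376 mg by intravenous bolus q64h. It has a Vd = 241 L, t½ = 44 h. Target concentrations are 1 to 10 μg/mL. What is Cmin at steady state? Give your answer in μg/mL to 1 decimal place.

Over one 64-h interval, 64/44 ≈ 1.4545 half-lives elapse, leaving f ≈ 0.3649 of each dose.
At steady state, accumulation factor R = 1/(1 − e^(−kτ)) ≈ 1.5746.
Single-dose peak C₀ = D/Vd = 1376/241 ≈ 5.710 μg/mL.
Steady-state peak Cmax,ss = C₀·R ≈ 5.710 × 1.5746 ≈ 8.991 μg/mL.
One interval later, Cmin,ss = Cmax,ss·e^(−kτ) ≈ 8.991 × 0.3649 ≈ 3.281 μg/mL.
Trough 3.3 μg/mL vs MEC 1 μg/mL: adequate.

3.3 μg/mL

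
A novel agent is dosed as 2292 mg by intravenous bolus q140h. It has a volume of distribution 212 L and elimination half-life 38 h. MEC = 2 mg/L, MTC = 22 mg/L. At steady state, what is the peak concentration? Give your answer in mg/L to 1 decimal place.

11.7 mg/L

τ/t½ = 140/38 ≈ 3.6842, so fraction remaining f = (1/2)^(140/38) ≈ 0.0778.
At steady state, accumulation factor R = 1/(1 − e^(−kτ)) ≈ 1.0844.
Single-dose peak C₀ = D/Vd = 2292/212 ≈ 10.811 mg/L.
Steady-state peak Cmax,ss = C₀·R ≈ 10.811 × 1.0844 ≈ 11.723 mg/L.
Peak 11.7 mg/L vs MTC 22 mg/L: below toxic threshold.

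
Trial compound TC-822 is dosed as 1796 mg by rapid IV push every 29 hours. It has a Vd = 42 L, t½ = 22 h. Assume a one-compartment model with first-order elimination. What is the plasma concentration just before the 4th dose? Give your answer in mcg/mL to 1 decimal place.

26.8 mcg/mL

f = (1/2)^(τ/t½) = (1/2)^(29/22) ≈ 0.4010.
C₀ = D/Vd = 1796/42 ≈ 42.762 mcg/mL.
Before the 4th dose, 3 doses have been given. Superposition: Cmin = C₀·(f + f² + … + f^3).
≈ 42.762 × (0.4010 + 0.1608 + 0.0645) ≈ 42.762 × 0.6263 ≈ 26.782 mcg/mL.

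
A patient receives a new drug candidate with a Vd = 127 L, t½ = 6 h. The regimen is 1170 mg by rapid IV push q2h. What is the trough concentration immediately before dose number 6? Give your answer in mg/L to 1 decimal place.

24.3 mg/L

f = (1/2)^(τ/t½) = (1/2)^(2/6) ≈ 0.7937.
C₀ = D/Vd = 1170/127 ≈ 9.213 mg/L.
Before the 6th dose, 5 doses have been given. Superposition: Cmin = C₀·(f + f² + … + f^5).
≈ 9.213 × (0.7937 + 0.6300 + 0.5000 + 0.3968 + 0.3150) ≈ 9.213 × 2.6355 ≈ 24.281 mg/L.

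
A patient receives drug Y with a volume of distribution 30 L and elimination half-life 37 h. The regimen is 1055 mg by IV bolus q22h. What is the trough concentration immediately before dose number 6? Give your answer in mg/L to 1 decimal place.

60.2 mg/L

f = (1/2)^(τ/t½) = (1/2)^(22/37) ≈ 0.6622.
C₀ = D/Vd = 1055/30 ≈ 35.167 mg/L.
Before the 6th dose, 5 doses have been given. Superposition: Cmin = C₀·(f + f² + … + f^5).
≈ 35.167 × (0.6622 + 0.4385 + 0.2904 + 0.1923 + 0.1273) ≈ 35.167 × 1.7107 ≈ 60.160 mg/L.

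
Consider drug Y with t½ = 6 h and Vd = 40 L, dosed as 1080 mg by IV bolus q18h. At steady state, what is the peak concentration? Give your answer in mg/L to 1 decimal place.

τ = 18 h = 3 half-lives, so f = (1/2)^3 = 0.125.
Accumulation ratio R = 1/(1 − f) = 1/0.875 = 8/7.
Single-dose peak C₀ = D/Vd = 1080/40 = 27 mg/L.
Steady-state peak Cmax,ss = C₀·R = 27 × 8/7 ≈ 30.857 mg/L.

30.9 mg/L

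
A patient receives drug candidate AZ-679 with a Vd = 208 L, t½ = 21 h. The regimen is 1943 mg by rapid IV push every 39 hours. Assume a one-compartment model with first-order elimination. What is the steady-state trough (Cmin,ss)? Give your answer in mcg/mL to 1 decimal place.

Over one 39-h interval, 39/21 ≈ 1.8571 half-lives elapse, leaving f ≈ 0.2760 of each dose.
Accumulation ratio R = 1/(1 − f) ≈ 1/0.7240 ≈ 1.3812.
Each bolus raises the concentration by D/Vd = 1943/208 ≈ 9.341 mcg/mL.
Steady-state peak Cmax,ss = C₀·R ≈ 9.341 × 1.3812 ≈ 12.902 mcg/mL.
One interval later, Cmin,ss = Cmax,ss·e^(−kτ) ≈ 12.902 × 0.2760 ≈ 3.561 mcg/mL.

3.6 mcg/mL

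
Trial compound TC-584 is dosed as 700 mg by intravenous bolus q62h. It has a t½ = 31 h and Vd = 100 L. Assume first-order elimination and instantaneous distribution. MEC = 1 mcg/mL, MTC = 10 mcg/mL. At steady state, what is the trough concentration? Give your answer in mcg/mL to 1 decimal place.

2.3 mcg/mL

τ = 62 h = 2 half-lives, so f = (1/2)^2 = 0.25.
Accumulation ratio R = 1/(1 − f) = 1/0.75 = 4/3.
Single-dose peak C₀ = D/Vd = 700/100 = 7 mcg/mL.
Steady-state peak Cmax,ss = C₀·R = 7 × 4/3 ≈ 9.333 mcg/mL.
Steady-state trough Cmin,ss = Cmax,ss·f ≈ 9.333 × 0.25 ≈ 2.333 mcg/mL.
Trough 2.3 mcg/mL vs MEC 1 mcg/mL: adequate.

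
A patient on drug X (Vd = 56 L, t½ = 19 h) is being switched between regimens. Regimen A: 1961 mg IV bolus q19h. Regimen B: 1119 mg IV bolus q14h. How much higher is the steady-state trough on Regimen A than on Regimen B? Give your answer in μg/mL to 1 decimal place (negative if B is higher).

5.0 μg/mL

Regimen A: f = (1/2)^(19/19) ≈ 0.5000; Cmin,ss = (1961/56)·f/(1−f) ≈ 35.018 μg/mL.
Regimen B: f = (1/2)^(14/19) ≈ 0.6001; Cmin,ss = (1119/56)·f/(1−f) ≈ 29.986 μg/mL.
Difference ≈ 35.018 − 29.986 ≈ 5.032 μg/mL.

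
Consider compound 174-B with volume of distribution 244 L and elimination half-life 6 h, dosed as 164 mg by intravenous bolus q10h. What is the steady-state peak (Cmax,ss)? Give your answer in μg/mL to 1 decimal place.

τ/t½ = 10/6 ≈ 1.6667, so fraction remaining f = (1/2)^(10/6) ≈ 0.3150.
Accumulation ratio R = 1/(1 − f) ≈ 1/0.6850 ≈ 1.4599.
Each bolus raises the concentration by D/Vd = 164/244 ≈ 0.672 μg/mL.
Steady-state peak Cmax,ss = C₀·R ≈ 0.672 × 1.4599 ≈ 0.981 μg/mL.

1.0 μg/mL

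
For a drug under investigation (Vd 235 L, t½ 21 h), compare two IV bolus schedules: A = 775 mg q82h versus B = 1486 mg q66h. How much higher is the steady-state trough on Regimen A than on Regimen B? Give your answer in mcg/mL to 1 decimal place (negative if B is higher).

-0.6 mcg/mL

Regimen A: f = (1/2)^(82/21) ≈ 0.0668; Cmin,ss = (775/235)·f/(1−f) ≈ 0.236 mcg/mL.
Regimen B: f = (1/2)^(66/21) ≈ 0.1132; Cmin,ss = (1486/235)·f/(1−f) ≈ 0.807 mcg/mL.
Difference ≈ 0.236 − 0.807 ≈ -0.571 mcg/mL.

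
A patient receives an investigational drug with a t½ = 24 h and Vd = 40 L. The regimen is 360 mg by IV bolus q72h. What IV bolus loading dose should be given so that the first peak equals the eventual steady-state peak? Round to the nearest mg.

f = (1/2)^(72/24) ≈ 0.125000; accumulation ratio R = 1/(1−f) ≈ 1.14286.
Loading dose to hit Cmax,ss on first dose: D_load = D_maint·R ≈ 360 × 1.14286 ≈ 411.43 mg.

411 mg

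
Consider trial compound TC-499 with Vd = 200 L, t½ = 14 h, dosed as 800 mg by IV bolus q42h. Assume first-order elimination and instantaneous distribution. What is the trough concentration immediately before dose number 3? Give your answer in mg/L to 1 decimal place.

f = (1/2)^(τ/t½) = (1/2)^(42/14) ≈ 0.1250.
C₀ = D/Vd = 800/200 ≈ 4.000 mg/L.
Before the 3rd dose, 2 doses have been given. Superposition: Cmin = C₀·(f + f²).
≈ 4.000 × (0.1250 + 0.0156) ≈ 4.000 × 0.1406 ≈ 0.562 mg/L.

0.6 mg/L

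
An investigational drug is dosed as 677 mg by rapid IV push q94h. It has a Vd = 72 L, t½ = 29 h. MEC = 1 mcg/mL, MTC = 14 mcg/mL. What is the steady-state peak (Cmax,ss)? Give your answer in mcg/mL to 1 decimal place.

10.5 mcg/mL

τ/t½ = 94/29 ≈ 3.2414, so fraction remaining f = (1/2)^(94/29) ≈ 0.1057.
At steady state, accumulation factor R = 1/(1 − e^(−kτ)) ≈ 1.1182.
Single-dose peak C₀ = D/Vd = 677/72 ≈ 9.403 mcg/mL.
Steady-state peak Cmax,ss = C₀·R ≈ 9.403 × 1.1182 ≈ 10.514 mcg/mL.
Peak 10.5 mcg/mL vs MTC 14 mcg/mL: below toxic threshold.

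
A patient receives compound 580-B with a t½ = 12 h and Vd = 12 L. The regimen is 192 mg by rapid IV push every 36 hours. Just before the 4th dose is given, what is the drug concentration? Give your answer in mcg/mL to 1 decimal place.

2.3 mcg/mL

f = (1/2)^(τ/t½) = (1/2)^(36/12) ≈ 0.1250.
C₀ = D/Vd = 192/12 ≈ 16.000 mcg/mL.
Before the 4th dose, 3 doses have been given. Superposition: Cmin = C₀·(f + f² + … + f^3).
≈ 16.000 × (0.1250 + 0.0156 + 0.0020) ≈ 16.000 × 0.1426 ≈ 2.282 mcg/mL.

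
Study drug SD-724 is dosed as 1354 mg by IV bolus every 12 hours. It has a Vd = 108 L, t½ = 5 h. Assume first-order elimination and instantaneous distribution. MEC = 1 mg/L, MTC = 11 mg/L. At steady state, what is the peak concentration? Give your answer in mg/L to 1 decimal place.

k = ln2/t½ = ln2/5 ≈ 0.138629 h⁻¹; fraction remaining f = e^(−kτ) = e^(−0.138629×12) ≈ 0.1895.
At steady state, accumulation factor R = 1/(1 − e^(−kτ)) ≈ 1.2338.
Single-dose peak C₀ = D/Vd = 1354/108 ≈ 12.537 mg/L.
Steady-state peak Cmax,ss = C₀·R ≈ 12.537 × 1.2338 ≈ 15.468 mg/L.
Peak 15.5 mg/L vs MTC 11 mg/L: exceeds toxic threshold.

15.5 mg/L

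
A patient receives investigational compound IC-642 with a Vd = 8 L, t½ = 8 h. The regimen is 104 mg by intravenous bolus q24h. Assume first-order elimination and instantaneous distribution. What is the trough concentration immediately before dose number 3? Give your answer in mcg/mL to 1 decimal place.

1.8 mcg/mL

f = (1/2)^(τ/t½) = (1/2)^(24/8) ≈ 0.1250.
C₀ = D/Vd = 104/8 ≈ 13.000 mcg/mL.
Before the 3rd dose, 2 doses have been given. Superposition: Cmin = C₀·(f + f²).
≈ 13.000 × (0.1250 + 0.0156) ≈ 13.000 × 0.1406 ≈ 1.828 mcg/mL.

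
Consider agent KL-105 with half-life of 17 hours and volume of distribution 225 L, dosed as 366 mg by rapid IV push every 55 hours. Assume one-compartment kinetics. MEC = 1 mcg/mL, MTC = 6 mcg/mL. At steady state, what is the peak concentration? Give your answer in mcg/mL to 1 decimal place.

k = ln2/t½ = ln2/17 ≈ 0.040773 h⁻¹; fraction remaining f = e^(−kτ) = e^(−0.040773×55) ≈ 0.1062.
Accumulation ratio R = 1/(1 − f) ≈ 1/0.8938 ≈ 1.1188.
Each bolus raises the concentration by D/Vd = 366/225 ≈ 1.627 mcg/mL.
Steady-state peak Cmax,ss = C₀·R ≈ 1.627 × 1.1188 ≈ 1.820 mcg/mL.
Peak 1.8 mcg/mL vs MTC 6 mcg/mL: below toxic threshold.

1.8 mcg/mL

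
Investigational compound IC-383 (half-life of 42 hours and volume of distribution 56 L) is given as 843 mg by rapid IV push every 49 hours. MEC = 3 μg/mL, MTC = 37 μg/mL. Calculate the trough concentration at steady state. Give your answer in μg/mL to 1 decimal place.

12.1 μg/mL

Over one 49-h interval, 49/42 ≈ 1.1667 half-lives elapse, leaving f ≈ 0.4454 of each dose.
At steady state, accumulation factor R = 1/(1 − e^(−kτ)) ≈ 1.8031.
Single-dose peak C₀ = D/Vd = 843/56 ≈ 15.054 μg/mL.
Cmax,ss = C₀/(1 − f) ≈ 15.054/0.5546 ≈ 27.144 μg/mL.
One interval later, Cmin,ss = Cmax,ss·e^(−kτ) ≈ 27.144 × 0.4454 ≈ 12.090 μg/mL.
Trough 12.1 μg/mL vs MEC 3 μg/mL: adequate.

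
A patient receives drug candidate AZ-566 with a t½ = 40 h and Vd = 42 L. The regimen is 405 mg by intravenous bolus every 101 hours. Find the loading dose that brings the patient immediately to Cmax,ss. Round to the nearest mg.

f = (1/2)^(101/40) ≈ 0.173740; accumulation ratio R = 1/(1−f) ≈ 1.21027.
Loading dose to hit Cmax,ss on first dose: D_load = D_maint·R ≈ 405 × 1.21027 ≈ 490.16 mg.

490 mg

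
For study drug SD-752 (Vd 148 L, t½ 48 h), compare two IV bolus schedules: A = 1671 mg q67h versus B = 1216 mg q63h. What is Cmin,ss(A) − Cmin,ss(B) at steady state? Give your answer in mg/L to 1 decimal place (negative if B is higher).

1.4 mg/L

Regimen A: f = (1/2)^(67/48) ≈ 0.3800; Cmin,ss = (1671/148)·f/(1−f) ≈ 6.920 mg/L.
Regimen B: f = (1/2)^(63/48) ≈ 0.4026; Cmin,ss = (1216/148)·f/(1−f) ≈ 5.537 mg/L.
Difference ≈ 6.920 − 5.537 ≈ 1.383 mg/L.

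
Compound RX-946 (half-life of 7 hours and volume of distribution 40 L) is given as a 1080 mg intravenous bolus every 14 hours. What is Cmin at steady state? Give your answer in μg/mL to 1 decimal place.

The dosing interval is 2 half-lives, so f = 2^(−2) = 0.25.
At steady state, R = 1/(1 − 0.25) = 4/3.
Single-dose peak C₀ = D/Vd = 1080/40 = 27 μg/mL.
Steady-state peak Cmax,ss = C₀·R = 27 × 4/3 ≈ 36.000 μg/mL.
Steady-state trough Cmin,ss = Cmax,ss·f ≈ 36.000 × 0.25 ≈ 9.000 μg/mL.

9.0 μg/mL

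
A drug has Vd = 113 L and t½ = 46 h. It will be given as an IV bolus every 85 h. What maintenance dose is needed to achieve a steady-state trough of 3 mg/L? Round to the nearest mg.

881 mg

τ/t½ = 85/46 ≈ 1.8478, so f = (1/2)^(85/46) ≈ 0.277811.
Cmin,ss = (D/Vd)·f/(1−f), so D = Cmin,ss·Vd·(1−f)/f.
D = 3 × 113 × (1−f)/f ≈ 3 × 113 × 2.59957 ≈ 881.25 mg.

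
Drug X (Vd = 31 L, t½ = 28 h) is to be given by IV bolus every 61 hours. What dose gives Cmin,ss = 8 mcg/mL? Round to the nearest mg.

τ/t½ = 61/28 ≈ 2.1786, so f = (1/2)^(61/28) ≈ 0.220894.
Cmin,ss = (D/Vd)·f/(1−f), so D = Cmin,ss·Vd·(1−f)/f.
D = 8 × 31 × (1−f)/f ≈ 8 × 31 × 3.52706 ≈ 874.71 mg.

875 mg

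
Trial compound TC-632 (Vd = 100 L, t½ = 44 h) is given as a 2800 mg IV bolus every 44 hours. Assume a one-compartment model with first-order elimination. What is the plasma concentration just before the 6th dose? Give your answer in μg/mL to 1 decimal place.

27.1 μg/mL

f = (1/2)^(τ/t½) = (1/2)^(44/44) ≈ 0.5000.
C₀ = D/Vd = 2800/100 ≈ 28.000 μg/mL.
Before the 6th dose, 5 doses have been given. Superposition: Cmin = C₀·(f + f² + … + f^5).
≈ 28.000 × (0.5000 + 0.2500 + 0.1250 + 0.0625 + 0.0313) ≈ 28.000 × 0.9688 ≈ 27.126 μg/mL.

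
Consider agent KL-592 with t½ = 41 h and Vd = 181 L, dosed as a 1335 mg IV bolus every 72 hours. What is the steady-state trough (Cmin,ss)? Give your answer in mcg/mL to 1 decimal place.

3.1 mcg/mL

Over one 72-h interval, 72/41 ≈ 1.7561 half-lives elapse, leaving f ≈ 0.2960 of each dose.
Single-dose peak C₀ = D/Vd = 1335/181 ≈ 7.376 mcg/mL.
Steady-state trough Cmin,ss = C₀·f/(1−f) ≈ 7.376 × 0.2960/0.7040 ≈ 3.101 mcg/mL.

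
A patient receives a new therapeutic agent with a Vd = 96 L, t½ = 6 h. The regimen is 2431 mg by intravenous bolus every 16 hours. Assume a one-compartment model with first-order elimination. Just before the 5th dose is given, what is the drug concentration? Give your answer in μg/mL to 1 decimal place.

f = (1/2)^(τ/t½) = (1/2)^(16/6) ≈ 0.1575.
C₀ = D/Vd = 2431/96 ≈ 25.323 μg/mL.
Before the 5th dose, 4 doses have been given. Superposition: Cmin = C₀·(f + f² + … + f^4).
≈ 25.323 × (0.1575 + 0.0248 + 0.0039 + 0.0006) ≈ 25.323 × 0.1868 ≈ 4.730 μg/mL.

4.7 μg/mL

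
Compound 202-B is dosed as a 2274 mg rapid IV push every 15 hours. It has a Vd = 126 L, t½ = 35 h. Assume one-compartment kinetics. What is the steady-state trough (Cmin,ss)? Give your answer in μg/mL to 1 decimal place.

52.2 μg/mL

Over one 15-h interval, 15/35 ≈ 0.42857 half-lives elapse, leaving f ≈ 0.7430 of each dose.
Each bolus raises the concentration by D/Vd = 2274/126 ≈ 18.048 μg/mL.
Steady-state trough Cmin,ss = C₀·f/(1−f) ≈ 18.048 × 0.7430/0.2570 ≈ 52.178 μg/mL.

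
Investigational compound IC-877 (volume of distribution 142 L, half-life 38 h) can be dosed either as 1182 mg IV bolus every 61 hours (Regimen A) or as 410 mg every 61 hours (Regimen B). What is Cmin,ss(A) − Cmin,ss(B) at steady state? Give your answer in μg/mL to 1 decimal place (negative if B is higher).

2.7 μg/mL

Regimen A: f = (1/2)^(61/38) ≈ 0.3287; Cmin,ss = (1182/142)·f/(1−f) ≈ 4.076 μg/mL.
Regimen B: f = (1/2)^(61/38) ≈ 0.3287; Cmin,ss = (410/142)·f/(1−f) ≈ 1.414 μg/mL.
Difference ≈ 4.076 − 1.414 ≈ 2.662 μg/mL.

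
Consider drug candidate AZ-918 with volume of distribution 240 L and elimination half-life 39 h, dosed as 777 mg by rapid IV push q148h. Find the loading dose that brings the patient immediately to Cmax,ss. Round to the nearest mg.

837 mg

f = (1/2)^(148/39) ≈ 0.072049; accumulation ratio R = 1/(1−f) ≈ 1.07764.
Loading dose to hit Cmax,ss on first dose: D_load = D_maint·R ≈ 777 × 1.07764 ≈ 837.33 mg.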